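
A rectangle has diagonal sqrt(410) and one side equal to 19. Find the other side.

Using the Pythagorean theorem: d^2 = a^2 + b^2
b^2 = d^2 - a^2
b^2 = 410 - 361
b^2 = 49
b = sqrt(49) = 7

7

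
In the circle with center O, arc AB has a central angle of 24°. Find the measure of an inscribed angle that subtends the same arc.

An inscribed angle intercepts an arc from a point on the circle, while the central angle intercepts the same arc from the center.
The inscribed angle is always half the central angle: 24° / 2 = 12°.

12°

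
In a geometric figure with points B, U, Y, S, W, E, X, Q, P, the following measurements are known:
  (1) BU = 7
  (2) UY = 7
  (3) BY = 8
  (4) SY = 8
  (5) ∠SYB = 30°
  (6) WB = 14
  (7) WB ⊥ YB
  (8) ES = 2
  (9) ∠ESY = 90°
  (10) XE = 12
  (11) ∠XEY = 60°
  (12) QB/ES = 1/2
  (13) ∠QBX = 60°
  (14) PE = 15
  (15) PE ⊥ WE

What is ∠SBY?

Step 1: By the law of cosines on triangle BYS: BS² = 8² + 8² − 2·8·8·cos(30°) = 17.15, so BS ≈ 4.14.
Step 2: By the inverse law of cosines on triangle SBY: cos(∠SBY) = (4.14² + 8² − 8²) / (2·4.14·8) = 17.15/66.26 = 0.2588, so ∠SBY = 75°.

Therefore, the measure of angle ∠SBY = 75°.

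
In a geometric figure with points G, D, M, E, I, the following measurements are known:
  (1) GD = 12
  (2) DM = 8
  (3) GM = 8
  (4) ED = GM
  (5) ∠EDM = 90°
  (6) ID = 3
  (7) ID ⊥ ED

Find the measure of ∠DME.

From the given relations: ED = GM = 8.
Step 1: By the law of cosines on triangle MDE: ME² = 8² + 8² − 2·8·8·cos(90°) = 128, so ME = 8·√2.
Step 2: By the inverse law of cosines on triangle DME: cos(∠DME) = (8² + (8·√2)² − 8²) / (2·8·8·√2) = 128/181.02 = 0.7071, so ∠DME = 45°.

Therefore, the measure of angle ∠DME = 45°.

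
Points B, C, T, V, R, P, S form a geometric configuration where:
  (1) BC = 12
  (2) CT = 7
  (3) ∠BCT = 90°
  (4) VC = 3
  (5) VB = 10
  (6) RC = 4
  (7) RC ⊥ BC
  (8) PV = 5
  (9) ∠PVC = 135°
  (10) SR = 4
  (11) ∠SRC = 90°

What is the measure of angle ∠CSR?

Step 1: By the law of cosines on triangle SRC: SC² = 4² + 4² − 2·4·4·cos(90°) = 32, so SC = 4·√2.
Step 2: By the inverse law of cosines on triangle CSR: cos(∠CSR) = ((4·√2)² + 4² − 4²) / (2·4·√2·4) = 32/45.25 = 0.7071, so ∠CSR = 45°.

Therefore, the measure of angle ∠CSR = 45°.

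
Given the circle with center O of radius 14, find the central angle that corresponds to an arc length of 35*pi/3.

Arc length L = 2πr × θ/360, so θ = 360L / (2πr).
θ = 360 × 35*pi/3 / (2π × 14)
θ = 150°
θ = 150°

150°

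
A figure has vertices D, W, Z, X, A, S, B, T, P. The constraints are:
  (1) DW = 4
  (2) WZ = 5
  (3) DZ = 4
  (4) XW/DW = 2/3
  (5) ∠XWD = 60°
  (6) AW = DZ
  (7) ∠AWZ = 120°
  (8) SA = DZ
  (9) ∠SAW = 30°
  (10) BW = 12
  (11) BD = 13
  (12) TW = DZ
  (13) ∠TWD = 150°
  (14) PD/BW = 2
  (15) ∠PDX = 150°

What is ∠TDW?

From the given relations: TW = DZ = 4.
Step 1: By the law of cosines on triangle DWT: DT² = 4² + 4² − 2·4·4·cos(150°) = 59.71, so DT ≈ 7.73.
Step 2: By the inverse law of cosines on triangle TDW: cos(∠TDW) = (7.73² + 4² − 4²) / (2·7.73·4) = 59.71/61.82 = 0.9659, so ∠TDW = 15°.

Therefore, the measure of angle ∠TDW = 15°.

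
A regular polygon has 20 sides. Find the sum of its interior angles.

The sum of interior angles of an n-sided polygon is (n - 2) * 180.
For n = 20: (20 - 2) * 180 = 18 * 180 = 3240 degrees.

3240 degrees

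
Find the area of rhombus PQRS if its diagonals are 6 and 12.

The diagonals of a rhombus divide it into four right triangles.
Each triangle has legs 6/ 2 = 3 and 12/2 = 6, so each has area (1/2)*3*6 = 9.
Four such triangles give total area = (d1 * d2) / 2 = 36.

36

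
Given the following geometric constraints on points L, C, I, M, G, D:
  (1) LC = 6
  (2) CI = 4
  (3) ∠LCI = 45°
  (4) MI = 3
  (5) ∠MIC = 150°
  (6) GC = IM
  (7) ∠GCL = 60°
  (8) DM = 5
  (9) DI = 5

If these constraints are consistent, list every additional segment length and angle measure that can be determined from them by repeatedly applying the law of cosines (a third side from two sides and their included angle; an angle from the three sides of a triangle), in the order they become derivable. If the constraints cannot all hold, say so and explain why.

The constraints are consistent. Derivable facts, in order:
After 1 step:
- CM ≈ 6.77
- LG = 3·√3
- LI ≈ 4.25
- ∠DIM = 72.54°
- ∠DMI = 72.54°
- ∠IDM = 34.92°
After 2 steps:
- ∠CGL = 90°
- ∠CIL = 93.27°
- ∠CLG = 30°
- ∠CLI = 41.73°
- ∠CMI = 17.19°
- ∠ICM = 12.81°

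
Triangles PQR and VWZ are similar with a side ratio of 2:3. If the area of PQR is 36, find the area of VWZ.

For similar figures, the area ratio equals the square of the side ratio.
Side ratio (PQR to VWZ) = 2:3, so area ratio = 2^2:3^2 = 4:9.
If the area of PQR is 36, then the area of VWZ = 36 * (9/4) = 81.

81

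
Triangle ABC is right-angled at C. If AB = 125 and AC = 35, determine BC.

Rearranging the Pythagorean theorem to solve for the unknown leg:
leg^2 = hypotenuse^2 - known_leg^2 = 15625 - 1225 = 14400
leg = sqrt(14400) = 120.

120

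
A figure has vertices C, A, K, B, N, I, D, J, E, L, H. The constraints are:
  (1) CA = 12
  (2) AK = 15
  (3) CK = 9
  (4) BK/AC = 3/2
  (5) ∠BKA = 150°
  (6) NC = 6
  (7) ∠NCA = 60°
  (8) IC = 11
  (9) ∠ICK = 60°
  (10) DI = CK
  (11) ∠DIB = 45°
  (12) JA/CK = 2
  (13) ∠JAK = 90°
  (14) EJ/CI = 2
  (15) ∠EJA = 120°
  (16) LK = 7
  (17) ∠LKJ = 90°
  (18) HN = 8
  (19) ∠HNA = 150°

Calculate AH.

Step 1: By the law of cosines on triangle NCA: NA² = 6² + 12² − 2·6·12·cos(60°) = 108, so NA = 6·√3.
Step 2: By the law of cosines on triangle ANH: AH² = (6·√3)² + 8² − 2·6·√3·8·cos(150°) = 316, so AH = 2·√79.

Therefore, the length of AH = 2·√79.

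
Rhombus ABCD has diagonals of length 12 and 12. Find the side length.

In a rhombus, the diagonals bisect each other perpendicularly, creating four congruent right triangles.
Each triangle has legs 6 (half of 12) and 6 (half of 12).
The hypotenuse of each right triangle is a side of the rhombus:
side = sqrt(6^2 + 6^2) = sqrt(72) = 6*sqrt(2)

6*sqrt(2)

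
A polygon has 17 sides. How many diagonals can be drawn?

The number of diagonals in an n-gon is n(n - 3)/2.
For n = 17: 17(17 - 3)/2 = 17 × 14 / 2 = 119.

119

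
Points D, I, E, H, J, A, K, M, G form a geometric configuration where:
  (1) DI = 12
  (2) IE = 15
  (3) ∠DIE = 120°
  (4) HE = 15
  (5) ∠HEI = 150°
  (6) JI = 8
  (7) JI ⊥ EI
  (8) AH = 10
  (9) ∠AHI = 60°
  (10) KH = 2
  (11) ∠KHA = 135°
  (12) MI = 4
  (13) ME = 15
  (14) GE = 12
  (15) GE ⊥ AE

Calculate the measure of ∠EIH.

Step 1: By the law of cosines on triangle IEH: IH² = 15² + 15² − 2·15·15·cos(150°) = 839.71, so IH ≈ 28.98.
Step 2: By the inverse law of cosines on triangle EIH: cos(∠EIH) = (15² + 28.98² − 15²) / (2·15·28.98) = 839.71/869.33 = 0.9659, so ∠EIH = 15°.

Therefore, the measure of angle ∠EIH = 15°.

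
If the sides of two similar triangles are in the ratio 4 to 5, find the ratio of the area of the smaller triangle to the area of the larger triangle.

The ratio of areas of similar triangles equals the square of the side ratio.
Side ratio = 4:5
Area ratio = (4/5)^2 = 16/25 = 16:25

16:25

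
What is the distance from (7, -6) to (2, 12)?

The horizontal distance is |2 - 7| = 5 and the vertical distance is |12 - -6| = 18.
By the Pythagorean theorem, d = sqrt(5^2 + 18^2) = sqrt(349).

sqrt(349)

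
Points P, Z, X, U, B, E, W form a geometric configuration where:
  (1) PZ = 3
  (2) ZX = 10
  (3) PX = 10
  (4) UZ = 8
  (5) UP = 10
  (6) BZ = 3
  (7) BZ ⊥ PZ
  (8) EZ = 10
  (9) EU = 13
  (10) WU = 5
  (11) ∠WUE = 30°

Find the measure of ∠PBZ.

Step 1: By the law of cosines on triangle BZP: BP² = 3² + 3² − 2·3·3·cos(90°) = 18, so BP = 3·√2.
Step 2: By the inverse law of cosines on triangle PBZ: cos(∠PBZ) = ((3·√2)² + 3² − 3²) / (2·3·√2·3) = 18/25.46 = 0.7071, so ∠PBZ = 45°.

Therefore, the measure of angle ∠PBZ = 45°.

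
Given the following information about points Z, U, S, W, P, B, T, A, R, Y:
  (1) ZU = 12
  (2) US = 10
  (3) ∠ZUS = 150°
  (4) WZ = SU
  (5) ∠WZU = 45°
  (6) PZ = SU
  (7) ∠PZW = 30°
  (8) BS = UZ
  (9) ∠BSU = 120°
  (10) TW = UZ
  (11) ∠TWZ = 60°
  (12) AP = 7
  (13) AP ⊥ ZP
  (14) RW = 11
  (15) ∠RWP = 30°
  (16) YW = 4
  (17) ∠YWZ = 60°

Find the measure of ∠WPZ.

From the given relations: PZ = SU = 10; WZ = SU = 10.
Step 1: By the law of cosines on triangle PZW: PW² = 10² + 10² − 2·10·10·cos(30°) = 26.79, so PW ≈ 5.18.
Step 2: By the inverse law of cosines on triangle WPZ: cos(∠WPZ) = (5.18² + 10² − 10²) / (2·5.18·10) = 26.79/103.53 = 0.2588, so ∠WPZ = 75°.

Therefore, the measure of angle ∠WPZ = 75°.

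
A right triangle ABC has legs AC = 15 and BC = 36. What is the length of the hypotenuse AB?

By the Pythagorean theorem: AB^2 = AC^2 + BC^2
AB^2 = 15^2 + 36^2 = 225 + 1296 = 1521
AB = sqrt(1521) = 39

39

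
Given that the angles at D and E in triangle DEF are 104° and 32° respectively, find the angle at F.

The interior angles sum to 180°: angle F = 180 - 104 - 32 = 44°.
The triangle is obtuse (angles 104°, 32°, 44°).

44 degrees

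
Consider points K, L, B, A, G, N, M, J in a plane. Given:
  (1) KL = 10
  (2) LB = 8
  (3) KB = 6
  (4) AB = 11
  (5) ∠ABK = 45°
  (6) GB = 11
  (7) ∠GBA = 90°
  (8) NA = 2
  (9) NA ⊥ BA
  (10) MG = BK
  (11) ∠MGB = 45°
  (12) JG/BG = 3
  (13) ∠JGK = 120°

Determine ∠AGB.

Step 1: By the law of cosines on triangle GBA: GA² = 11² + 11² − 2·11·11·cos(90°) = 242, so GA = 11·√2.
Step 2: By the inverse law of cosines on triangle AGB: cos(∠AGB) = ((11·√2)² + 11² − 11²) / (2·11·√2·11) = 242/342.24 = 0.7071, so ∠AGB = 45°.

Therefore, the measure of angle ∠AGB = 45°.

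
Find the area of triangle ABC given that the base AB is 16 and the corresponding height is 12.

Area = (1/2) * base * height
Area = (1/2) * 16 * 12
Area = 96

96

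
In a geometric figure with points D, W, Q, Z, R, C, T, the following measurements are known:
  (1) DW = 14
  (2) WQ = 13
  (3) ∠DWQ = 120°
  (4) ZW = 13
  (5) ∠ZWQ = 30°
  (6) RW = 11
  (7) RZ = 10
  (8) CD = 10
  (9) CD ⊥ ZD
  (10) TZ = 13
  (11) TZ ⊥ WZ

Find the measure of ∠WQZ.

Step 1: By the law of cosines on triangle QWZ: QZ² = 13² + 13² − 2·13·13·cos(30°) = 45.28, so QZ ≈ 6.73.
Step 2: By the inverse law of cosines on triangle WQZ: cos(∠WQZ) = (13² + 6.73² − 13²) / (2·13·6.73) = 45.28/174.96 = 0.2588, so ∠WQZ = 75°.

Therefore, the measure of angle ∠WQZ = 75°.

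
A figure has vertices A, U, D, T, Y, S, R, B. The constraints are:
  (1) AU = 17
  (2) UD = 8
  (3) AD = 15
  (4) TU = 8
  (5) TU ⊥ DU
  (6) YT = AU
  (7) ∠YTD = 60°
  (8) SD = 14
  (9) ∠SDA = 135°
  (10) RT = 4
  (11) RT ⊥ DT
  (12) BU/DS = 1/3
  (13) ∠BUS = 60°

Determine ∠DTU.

Step 1: By the law of cosines on triangle TUD: TD² = 8² + 8² − 2·8·8·cos(90°) = 128, so TD = 8·√2.
Step 2: By the inverse law of cosines on triangle DTU: cos(∠DTU) = ((8·√2)² + 8² − 8²) / (2·8·√2·8) = 128/181.02 = 0.7071, so ∠DTU = 45°.

Therefore, the measure of angle ∠DTU = 45°.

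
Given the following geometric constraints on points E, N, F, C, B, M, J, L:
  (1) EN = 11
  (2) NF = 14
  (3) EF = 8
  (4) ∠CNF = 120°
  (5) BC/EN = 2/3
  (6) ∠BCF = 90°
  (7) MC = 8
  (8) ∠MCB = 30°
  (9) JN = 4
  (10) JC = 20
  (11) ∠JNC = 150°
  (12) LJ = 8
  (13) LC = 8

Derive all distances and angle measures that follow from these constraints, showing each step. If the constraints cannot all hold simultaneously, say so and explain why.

These constraints are not satisfiable: by the triangle inequality in triangle LJC, (12) LJ = 8 and (13) LC = 8 force JC ≤ 8 + 8 = 16, but (10) says JC = 20. No planar figure meets all of them, so nothing further can be derived.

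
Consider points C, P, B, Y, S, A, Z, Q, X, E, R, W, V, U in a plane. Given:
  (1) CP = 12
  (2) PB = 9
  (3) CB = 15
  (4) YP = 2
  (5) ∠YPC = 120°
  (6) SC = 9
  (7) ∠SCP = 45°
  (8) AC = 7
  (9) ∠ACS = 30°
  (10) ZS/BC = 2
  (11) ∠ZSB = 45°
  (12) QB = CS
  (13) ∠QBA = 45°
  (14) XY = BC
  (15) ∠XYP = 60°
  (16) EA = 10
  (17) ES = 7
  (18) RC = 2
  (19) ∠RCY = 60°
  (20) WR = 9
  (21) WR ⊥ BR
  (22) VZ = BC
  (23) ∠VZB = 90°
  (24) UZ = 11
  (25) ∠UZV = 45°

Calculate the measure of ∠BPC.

Step 1: By the inverse law of cosines on triangle BPC: cos(∠BPC) = (9² + 12² − 15²) / (2·9·12) = 0/216 = 0, so ∠BPC = 90°.

Therefore, the measure of angle ∠BPC = 90°.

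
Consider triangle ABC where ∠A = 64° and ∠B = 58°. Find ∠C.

The interior angles sum to 180°: angle C = 180 - 64 - 58 = 58°.
The triangle is acute (angles 64°, 58°, 58°).

58 degrees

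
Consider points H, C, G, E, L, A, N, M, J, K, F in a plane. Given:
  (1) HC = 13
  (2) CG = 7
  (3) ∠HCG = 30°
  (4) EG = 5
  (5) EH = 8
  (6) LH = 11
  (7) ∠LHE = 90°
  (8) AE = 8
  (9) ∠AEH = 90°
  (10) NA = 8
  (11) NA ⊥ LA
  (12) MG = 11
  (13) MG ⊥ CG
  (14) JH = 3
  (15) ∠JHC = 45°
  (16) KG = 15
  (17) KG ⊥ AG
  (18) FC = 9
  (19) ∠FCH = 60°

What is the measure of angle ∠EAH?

Step 1: By the law of cosines on triangle AEH: AH² = 8² + 8² − 2·8·8·cos(90°) = 128, so AH = 8·√2.
Step 2: By the inverse law of cosines on triangle EAH: cos(∠EAH) = (8² + (8·√2)² − 8²) / (2·8·8·√2) = 128/181.02 = 0.7071, so ∠EAH = 45°.

Therefore, the measure of angle ∠EAH = 45°.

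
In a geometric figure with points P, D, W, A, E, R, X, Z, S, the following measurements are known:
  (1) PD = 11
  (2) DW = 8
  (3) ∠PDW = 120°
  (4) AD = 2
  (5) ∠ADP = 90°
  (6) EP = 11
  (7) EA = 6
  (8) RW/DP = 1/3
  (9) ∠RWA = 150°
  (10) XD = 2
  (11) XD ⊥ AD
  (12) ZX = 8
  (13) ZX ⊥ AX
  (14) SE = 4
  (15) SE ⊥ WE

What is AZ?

Step 1: By the law of cosines on triangle XDA: XA² = 2² + 2² − 2·2·2·cos(90°) = 8, so XA = 2·√2.
Step 2: By the law of cosines on triangle AXZ: AZ² = (2·√2)² + 8² − 2·2·√2·8·cos(90°) = 72, so AZ = 6·√2.

Therefore, the length of AZ = 6·√2.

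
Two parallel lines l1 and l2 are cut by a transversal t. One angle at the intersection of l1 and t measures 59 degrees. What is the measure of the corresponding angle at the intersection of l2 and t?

Corresponding angles formed by parallel lines and a transversal are equal.
The given angle is 59 degrees.
The corresponding angle = 59 degrees.

59 degrees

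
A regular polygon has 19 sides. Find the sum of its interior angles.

The sum of interior angles of an n-sided polygon is (n - 2) * 180.
For n = 19: (19 - 2) * 180 = 17 * 180 = 3060 degrees.

3060 degrees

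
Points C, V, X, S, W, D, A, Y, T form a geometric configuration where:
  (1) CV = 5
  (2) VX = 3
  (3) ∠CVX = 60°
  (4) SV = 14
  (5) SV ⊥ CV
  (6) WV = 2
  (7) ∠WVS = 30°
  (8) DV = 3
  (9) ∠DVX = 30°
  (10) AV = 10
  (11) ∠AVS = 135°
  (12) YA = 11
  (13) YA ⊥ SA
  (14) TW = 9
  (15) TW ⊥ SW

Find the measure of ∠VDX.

Step 1: By the law of cosines on triangle DVX: DX² = 3² + 3² − 2·3·3·cos(30°) = 2.41, so DX ≈ 1.55.
Step 2: By the inverse law of cosines on triangle VDX: cos(∠VDX) = (3² + 1.55² − 3²) / (2·3·1.55) = 2.41/9.32 = 0.2588, so ∠VDX = 75°.

Therefore, the measure of angle ∠VDX = 75°.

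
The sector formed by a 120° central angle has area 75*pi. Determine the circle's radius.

The sector covers 120°/360° = 1/3 of the full circle.
Full circle area = 75*pi / 1/3 = 225*pi.
Since full area = πr², we get r² = 225*pi/π = 225, so r = 15.

15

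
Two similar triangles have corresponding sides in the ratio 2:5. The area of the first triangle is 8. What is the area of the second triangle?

For similar figures, the area ratio equals the square of the side ratio.
Side ratio (the first triangle to the second triangle) = 2:5, so area ratio = 2^2:5^2 = 4:25.
If the area of the first triangle is 8, then the area of the second triangle = 8 * (25/4) = 50.

50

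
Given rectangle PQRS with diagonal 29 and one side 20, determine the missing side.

Using the Pythagorean theorem: d^2 = a^2 + b^2
b^2 = d^2 - a^2
b^2 = 841 - 400
b^2 = 441
b = sqrt(441) = 21

21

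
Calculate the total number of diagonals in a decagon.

Each of the 10 vertices connects to 7 non-adjacent vertices via diagonals.
Total connections = 10 × 7 = 70, but each diagonal is counted twice.
Number of diagonals = 70 / 2 = 35.

35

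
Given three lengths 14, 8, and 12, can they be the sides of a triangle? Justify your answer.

Check all three triangle inequalities:
14 + 8 = 22 > 12 ✓
14 + 12 = 26 > 8 ✓
8 + 12 = 20 > 14 ✓
All conditions hold, so these sides form a valid triangle.

Yes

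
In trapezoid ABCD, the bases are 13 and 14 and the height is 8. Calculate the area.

A trapezoid's area equals the midsegment times the height.
The midsegment is (13 + 14) / 2 = 27/2.
Area = 27/2 * 8 = 108.

108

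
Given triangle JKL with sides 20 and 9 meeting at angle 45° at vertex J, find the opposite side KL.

By the law of cosines: KL^2 = JK^2 + JL^2 - 2*JK*JL*cos(J)
KL^2 = 20^2 + 9^2 - 2*20*9*cos(45°)
KL^2 = 400 + 81 - 360*(sqrt(2)/2)
KL^2 = 481 - 180*sqrt(2)
KL = sqrt(481 - 180*sqrt(2))

sqrt(481 - 180*sqrt(2))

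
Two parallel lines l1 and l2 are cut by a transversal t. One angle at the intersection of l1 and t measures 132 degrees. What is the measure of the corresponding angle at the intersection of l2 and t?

Corresponding angles formed by parallel lines and a transversal are equal.
The given angle is 132 degrees.
The corresponding angle = 132 degrees.

132 degrees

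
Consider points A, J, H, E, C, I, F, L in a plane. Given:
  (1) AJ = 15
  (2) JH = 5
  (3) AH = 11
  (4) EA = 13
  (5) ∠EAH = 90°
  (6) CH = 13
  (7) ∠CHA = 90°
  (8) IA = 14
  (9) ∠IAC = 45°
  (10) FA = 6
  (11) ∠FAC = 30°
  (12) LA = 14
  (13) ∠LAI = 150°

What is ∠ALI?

Step 1: By the law of cosines on triangle LAI: LI² = 14² + 14² − 2·14·14·cos(150°) = 731.48, so LI ≈ 27.05.
Step 2: By the inverse law of cosines on triangle ALI: cos(∠ALI) = (14² + 27.05² − 14²) / (2·14·27.05) = 731.48/757.29 = 0.9659, so ∠ALI = 15°.

Therefore, the measure of angle ∠ALI = 15°.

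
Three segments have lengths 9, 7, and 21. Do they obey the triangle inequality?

Check the triangle inequality: 9 + 7 = 16 ≤ 21.
Since the sum of two sides does not exceed the third, no triangle can be formed.

No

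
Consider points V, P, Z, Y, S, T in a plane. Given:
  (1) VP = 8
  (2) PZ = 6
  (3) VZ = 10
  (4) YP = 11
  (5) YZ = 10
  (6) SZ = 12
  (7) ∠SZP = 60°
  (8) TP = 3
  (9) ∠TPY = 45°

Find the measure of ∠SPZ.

Step 1: By the law of cosines on triangle PZS: PS² = 6² + 12² − 2·6·12·cos(60°) = 108, so PS = 6·√3.
Step 2: By the inverse law of cosines on triangle SPZ: cos(∠SPZ) = ((6·√3)² + 6² − 12²) / (2·6·√3·6) = 0/124.71 = 0, so ∠SPZ = 90°.

Therefore, the measure of angle ∠SPZ = 90°.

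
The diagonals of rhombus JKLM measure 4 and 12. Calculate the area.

Area of a rhombus = (d1 * d2) / 2
Area = (4 * 12) / 2
Area = 48 / 2
Area = 24

24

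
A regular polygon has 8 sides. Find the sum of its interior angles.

The sum of interior angles of an n-sided polygon is (n - 2) * 180.
For n = 8: (8 - 2) * 180 = 6 * 180 = 1080 degrees.

1080 degrees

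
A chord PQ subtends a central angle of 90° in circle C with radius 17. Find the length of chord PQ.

Drop a perpendicular from the center to the chord, bisecting both the chord and the central angle.
Each half-chord = r sin(θ/2) = 17 sin(45°).
The full chord = 2 × 17 × sin(45°) = 17*sqrt(2).

17*sqrt(2)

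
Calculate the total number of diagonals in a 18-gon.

The number of diagonals in an n-gon is n(n - 3)/2.
For n = 18: 18(18 - 3)/2 = 18 × 15 / 2 = 135.

135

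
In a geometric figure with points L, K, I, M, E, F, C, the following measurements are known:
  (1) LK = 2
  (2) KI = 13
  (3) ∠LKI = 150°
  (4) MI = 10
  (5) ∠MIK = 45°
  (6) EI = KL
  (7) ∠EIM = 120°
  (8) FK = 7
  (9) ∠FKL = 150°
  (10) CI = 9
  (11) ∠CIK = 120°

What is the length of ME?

From the given relations: EI = KL = 2.
Step 1: By the law of cosines on triangle MIE: ME² = 10² + 2² − 2·10·2·cos(120°) = 124, so ME = 2·√31.

Therefore, the length of ME = 2·√31.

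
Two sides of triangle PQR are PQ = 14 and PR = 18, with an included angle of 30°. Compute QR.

When two sides and the included angle are known, the law of cosines gives the third side.
c^2 = a^2 + b^2 - 2ab cos(C) generalizes the Pythagorean theorem to non-right triangles.
Here: QR^2 = 196 + 324 - 504*(sqrt(3)/2) = 520 - 252*sqrt(3)
QR = 2*sqrt(130 - 63*sqrt(3))

2*sqrt(130 - 63*sqrt(3))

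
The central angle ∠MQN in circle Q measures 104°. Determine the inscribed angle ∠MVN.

An inscribed angle intercepts an arc from a point on the circle, while the central angle intercepts the same arc from the center.
The inscribed angle is always half the central angle: 104° / 2 = 52°.

52°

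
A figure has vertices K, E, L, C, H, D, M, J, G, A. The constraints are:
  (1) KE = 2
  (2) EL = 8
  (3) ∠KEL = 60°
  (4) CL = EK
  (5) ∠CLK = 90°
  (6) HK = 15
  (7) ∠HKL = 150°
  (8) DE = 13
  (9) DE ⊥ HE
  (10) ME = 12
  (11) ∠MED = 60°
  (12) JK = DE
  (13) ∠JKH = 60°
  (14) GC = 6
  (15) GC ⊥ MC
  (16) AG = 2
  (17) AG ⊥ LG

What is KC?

From the given relations: CL = EK = 2.
Step 1: By the law of cosines on triangle LEK: LK² = 8² + 2² − 2·8·2·cos(60°) = 52, so LK = 2·√13.
Step 2: By the law of cosines on triangle KLC: KC² = (2·√13)² + 2² − 2·2·√13·2·cos(90°) = 56, so KC = 2·√14.

Therefore, the length of KC = 2·√14.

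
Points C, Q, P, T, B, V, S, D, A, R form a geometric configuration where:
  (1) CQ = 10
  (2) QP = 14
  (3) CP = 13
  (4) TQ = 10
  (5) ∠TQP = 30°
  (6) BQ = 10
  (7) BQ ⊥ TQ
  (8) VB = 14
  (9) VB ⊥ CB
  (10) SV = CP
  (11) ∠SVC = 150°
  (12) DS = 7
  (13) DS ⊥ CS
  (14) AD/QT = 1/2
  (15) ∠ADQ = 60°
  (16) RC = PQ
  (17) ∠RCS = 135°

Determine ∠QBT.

Step 1: By the law of cosines on triangle BQT: BT² = 10² + 10² − 2·10·10·cos(90°) = 200, so BT = 10·√2.
Step 2: By the inverse law of cosines on triangle QBT: cos(∠QBT) = (10² + (10·√2)² − 10²) / (2·10·10·√2) = 200/282.84 = 0.7071, so ∠QBT = 45°.

Therefore, the measure of angle ∠QBT = 45°.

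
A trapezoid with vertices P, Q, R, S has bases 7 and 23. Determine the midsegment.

The midsegment of a trapezoid = (base1 + base2) / 2
midsegment = (7 + 23) / 2
midsegment = 30 / 2
midsegment = 15

15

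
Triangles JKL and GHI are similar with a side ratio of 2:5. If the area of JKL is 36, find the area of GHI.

For similar figures, the area ratio equals the square of the side ratio.
Side ratio (JKL to GHI) = 2:5, so area ratio = 2^2:5^2 = 4:25.
If the area of JKL is 36, then the area of GHI = 36 * (25/4) = 225.

225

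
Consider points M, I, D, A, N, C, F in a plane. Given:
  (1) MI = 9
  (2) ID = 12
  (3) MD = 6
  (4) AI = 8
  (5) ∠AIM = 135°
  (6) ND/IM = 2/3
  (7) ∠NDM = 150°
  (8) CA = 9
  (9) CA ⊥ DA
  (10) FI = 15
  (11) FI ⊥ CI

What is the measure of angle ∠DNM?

From the given relations: ND = 2/3·IM = 2/3·9 = 6.
Step 1: By the law of cosines on triangle NDM: NM² = 6² + 6² − 2·6·6·cos(150°) = 134.35, so NM ≈ 11.59.
Step 2: By the inverse law of cosines on triangle DNM: cos(∠DNM) = (6² + 11.59² − 6²) / (2·6·11.59) = 134.35/139.09 = 0.9659, so ∠DNM = 15°.

Therefore, the measure of angle ∠DNM = 15°.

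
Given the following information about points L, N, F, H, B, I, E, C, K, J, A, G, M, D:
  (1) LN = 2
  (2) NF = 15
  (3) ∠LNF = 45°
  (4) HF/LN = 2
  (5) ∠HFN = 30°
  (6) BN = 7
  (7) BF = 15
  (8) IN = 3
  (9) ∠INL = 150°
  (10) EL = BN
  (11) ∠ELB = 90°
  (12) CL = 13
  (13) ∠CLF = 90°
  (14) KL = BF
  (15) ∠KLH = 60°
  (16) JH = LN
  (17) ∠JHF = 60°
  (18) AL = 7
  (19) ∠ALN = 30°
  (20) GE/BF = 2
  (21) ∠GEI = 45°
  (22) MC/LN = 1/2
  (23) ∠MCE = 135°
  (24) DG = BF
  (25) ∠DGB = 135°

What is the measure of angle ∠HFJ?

From the given relations: HF = 2·LN = 2·2 = 4; JH = LN = 2.
Step 1: By the law of cosines on triangle FHJ: FJ² = 4² + 2² − 2·4·2·cos(60°) = 12, so FJ = 2·√3.
Step 2: By the inverse law of cosines on triangle HFJ: cos(∠HFJ) = (4² + (2·√3)² − 2²) / (2·4·2·√3) = 24/27.71 = 0.866, so ∠HFJ = 30°.

Therefore, the measure of angle ∠HFJ = 30°.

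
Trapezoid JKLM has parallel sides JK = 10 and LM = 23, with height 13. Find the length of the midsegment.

midsegment = (10 + 23) / 2 = 33 / 2 = 33/2

33/2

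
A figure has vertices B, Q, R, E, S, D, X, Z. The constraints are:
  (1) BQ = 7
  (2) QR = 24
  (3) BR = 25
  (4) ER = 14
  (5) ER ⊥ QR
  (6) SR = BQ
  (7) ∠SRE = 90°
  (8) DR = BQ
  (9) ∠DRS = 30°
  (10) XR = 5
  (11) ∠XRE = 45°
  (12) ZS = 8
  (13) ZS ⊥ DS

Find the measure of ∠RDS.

From the given relations: DR = BQ = 7; SR = BQ = 7.
Step 1: By the law of cosines on triangle DRS: DS² = 7² + 7² − 2·7·7·cos(30°) = 13.13, so DS ≈ 3.62.
Step 2: By the inverse law of cosines on triangle RDS: cos(∠RDS) = (7² + 3.62² − 7²) / (2·7·3.62) = 13.13/50.73 = 0.2588, so ∠RDS = 75°.

Therefore, the measure of angle ∠RDS = 75°.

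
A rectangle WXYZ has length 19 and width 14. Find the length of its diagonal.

A rectangle's diagonal splits it into two right triangles, with the diagonal as the hypotenuse.
By the Pythagorean theorem, d^2 = 19^2 + 14^2 = 557.
Therefore d = sqrt(557).

sqrt(557)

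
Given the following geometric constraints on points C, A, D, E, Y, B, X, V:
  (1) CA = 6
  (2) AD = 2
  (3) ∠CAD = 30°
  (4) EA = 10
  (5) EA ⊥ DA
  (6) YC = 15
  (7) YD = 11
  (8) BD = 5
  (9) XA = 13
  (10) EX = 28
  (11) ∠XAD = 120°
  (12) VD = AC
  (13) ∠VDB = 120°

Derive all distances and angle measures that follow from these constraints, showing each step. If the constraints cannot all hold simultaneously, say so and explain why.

These constraints are not satisfiable: by the triangle inequality in triangle AEX, (4) EA = 10 and (9) XA = 13 force EX ≤ 10 + 13 = 23, but (10) says EX = 28. No planar figure meets all of them, so nothing further can be derived.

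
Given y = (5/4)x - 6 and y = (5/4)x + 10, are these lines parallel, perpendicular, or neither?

Slope of line 1: m1 = 5/4
Slope of line 2: m2 = 5/4
Since m1 = m2 = 5/4, the lines are parallel.

Parallel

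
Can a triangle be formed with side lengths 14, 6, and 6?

No.
The triangle inequality is violated: 6 + 6 = 12 ≤ 14.
These lengths cannot form a triangle.

No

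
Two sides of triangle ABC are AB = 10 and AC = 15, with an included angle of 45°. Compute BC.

When two sides and the included angle are known, the law of cosines gives the third side.
c^2 = a^2 + b^2 - 2ab cos(C) generalizes the Pythagorean theorem to non-right triangles.
Here: BC^2 = 100 + 225 - 300*(sqrt(2)/2) = 325 - 150*sqrt(2)
BC = 5*sqrt(13 - 6*sqrt(2))

5*sqrt(13 - 6*sqrt(2))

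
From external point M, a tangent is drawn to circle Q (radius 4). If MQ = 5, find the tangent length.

Let T be the point of tangency. Then QT ⊥ MT (radius ⊥ tangent).
In right triangle QTM: QM² = QT² + MT²
5² = 4² + MT²
MT² = 9, MT = 3

3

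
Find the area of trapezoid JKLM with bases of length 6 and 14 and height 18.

A trapezoid's area equals the midsegment times the height.
The midsegment is (6 + 14) / 2 = 10.
Area = 10 * 18 = 180.

180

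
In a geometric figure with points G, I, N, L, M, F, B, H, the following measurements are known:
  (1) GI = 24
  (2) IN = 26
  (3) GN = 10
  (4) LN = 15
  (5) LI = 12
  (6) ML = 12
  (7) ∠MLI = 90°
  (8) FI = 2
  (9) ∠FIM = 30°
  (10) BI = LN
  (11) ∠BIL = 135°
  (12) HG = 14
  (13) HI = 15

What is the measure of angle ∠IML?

Step 1: By the law of cosines on triangle MLI: MI² = 12² + 12² − 2·12·12·cos(90°) = 288, so MI = 12·√2.
Step 2: By the inverse law of cosines on triangle IML: cos(∠IML) = ((12·√2)² + 12² − 12²) / (2·12·√2·12) = 288/407.29 = 0.7071, so ∠IML = 45°.

Therefore, the measure of angle ∠IML = 45°.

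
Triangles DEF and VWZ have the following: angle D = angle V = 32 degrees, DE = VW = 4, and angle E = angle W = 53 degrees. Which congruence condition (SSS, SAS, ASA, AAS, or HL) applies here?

The given information matches ASA: Two pairs of corresponding angles and the included side are equal (Angle-Side-Angle).

ASA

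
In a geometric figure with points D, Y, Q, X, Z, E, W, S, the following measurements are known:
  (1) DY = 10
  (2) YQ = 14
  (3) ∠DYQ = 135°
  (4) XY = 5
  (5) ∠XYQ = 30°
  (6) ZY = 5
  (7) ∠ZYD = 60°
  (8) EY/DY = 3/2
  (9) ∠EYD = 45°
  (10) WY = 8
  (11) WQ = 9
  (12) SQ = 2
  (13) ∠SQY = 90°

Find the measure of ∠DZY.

Step 1: By the law of cosines on triangle ZYD: ZD² = 5² + 10² − 2·5·10·cos(60°) = 75, so ZD = 5·√3.
Step 2: By the inverse law of cosines on triangle DZY: cos(∠DZY) = ((5·√3)² + 5² − 10²) / (2·5·√3·5) = 0/86.6 = 0, so ∠DZY = 90°.

Therefore, the measure of angle ∠DZY = 90°.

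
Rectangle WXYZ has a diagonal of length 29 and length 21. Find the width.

Using the Pythagorean theorem: d^2 = a^2 + b^2
b^2 = d^2 - a^2
b^2 = 841 - 441
b^2 = 400
b = sqrt(400) = 20

20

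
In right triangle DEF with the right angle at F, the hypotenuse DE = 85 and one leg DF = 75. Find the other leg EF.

EF = sqrt(85^2 - 75^2) = sqrt(1600) = 40

40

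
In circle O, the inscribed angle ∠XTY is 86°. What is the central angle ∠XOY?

The inscribed angle theorem states that a central angle is always twice any inscribed angle that subtends the same arc.
Since the inscribed angle is 86°, the central angle = 2 × 86° = 172°.

172°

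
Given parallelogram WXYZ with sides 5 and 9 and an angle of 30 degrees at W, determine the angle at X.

Consecutive angles are supplementary: angle X = 180 - 30 = 150 degrees.

150 degrees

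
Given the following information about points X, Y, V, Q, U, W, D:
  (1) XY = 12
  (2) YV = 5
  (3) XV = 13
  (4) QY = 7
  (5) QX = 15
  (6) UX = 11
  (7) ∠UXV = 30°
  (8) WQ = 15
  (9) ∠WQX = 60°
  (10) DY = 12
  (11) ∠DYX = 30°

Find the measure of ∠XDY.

Step 1: By the law of cosines on triangle DYX: DX² = 12² + 12² − 2·12·12·cos(30°) = 38.58, so DX ≈ 6.21.
Step 2: By the inverse law of cosines on triangle XDY: cos(∠XDY) = (6.21² + 12² − 12²) / (2·6.21·12) = 38.58/149.08 = 0.2588, so ∠XDY = 75°.

Therefore, the measure of angle ∠XDY = 75°.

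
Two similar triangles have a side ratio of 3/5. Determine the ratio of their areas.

The ratio of areas of similar triangles equals the square of the side ratio.
Side ratio = 3:5
Area ratio = (3/5)^2 = 9/25 = 9:25

9:25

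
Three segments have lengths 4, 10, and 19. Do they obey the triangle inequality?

Check the triangle inequality: 4 + 10 = 14 ≤ 19.
Since the sum of two sides does not exceed the third, no triangle can be formed.

No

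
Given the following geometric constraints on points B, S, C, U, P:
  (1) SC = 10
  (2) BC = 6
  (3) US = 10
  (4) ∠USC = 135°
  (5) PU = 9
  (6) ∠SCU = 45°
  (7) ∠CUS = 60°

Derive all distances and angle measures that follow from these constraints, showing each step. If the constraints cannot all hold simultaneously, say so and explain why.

These constraints are not satisfiable: (4), (6) and (7) are the three interior angles of triangle USC, which must sum to 180°, but 135° + 45° + 60° = 240°. No planar figure meets all of them, so nothing further can be derived.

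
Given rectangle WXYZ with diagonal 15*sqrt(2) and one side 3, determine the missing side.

The diagonal of a rectangle forms a right triangle with the two sides.
Rearranging the Pythagorean theorem: missing side = sqrt(d^2 - known^2).
= sqrt(450 - 9) = sqrt(441) = 21.

21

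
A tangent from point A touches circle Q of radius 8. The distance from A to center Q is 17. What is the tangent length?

Let T be the point of tangency. Then QT ⊥ AT (radius ⊥ tangent).
In right triangle QTA: QA² = QT² + AT²
17² = 8² + AT²
AT² = 225, AT = 15

15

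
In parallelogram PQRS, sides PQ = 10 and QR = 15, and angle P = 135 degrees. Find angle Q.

In a parallelogram, consecutive angles are supplementary (sum to 180°).
angle Q = 180 - angle P
angle Q = 180 - 135
angle Q = 45 degrees

45 degrees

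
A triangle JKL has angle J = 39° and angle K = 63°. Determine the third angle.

angle L = 180 - 39 - 63 = 78 degrees.

78 degrees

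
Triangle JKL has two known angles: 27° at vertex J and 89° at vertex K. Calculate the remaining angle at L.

By the triangle angle sum property, the three interior angles of any triangle add up to 180°.
We know angle J = 27° and angle K = 89°, so their sum is 116°.
Therefore angle L = 180° - 116° = 64°.

64 degrees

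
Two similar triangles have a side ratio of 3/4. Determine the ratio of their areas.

Area ratio = (side ratio)^2 = (3/4)^2 = 9:16.

9:16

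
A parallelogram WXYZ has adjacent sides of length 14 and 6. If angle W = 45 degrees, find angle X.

Opposite sides of a parallelogram are parallel, so consecutive angles form co-interior angles on a transversal.
Co-interior angles sum to 180°, giving angle X = 180 - 45 = 135 degrees.

135 degrees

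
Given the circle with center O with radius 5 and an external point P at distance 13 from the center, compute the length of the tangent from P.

tangent = √(d² - r²) = √(13² - 5²) = √(169 - 25) = √144 = 12

12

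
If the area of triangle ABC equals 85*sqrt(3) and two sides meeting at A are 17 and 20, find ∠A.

sin(C) = 2 * 85*sqrt(3) / (17 * 20) = sqrt(3)/2, so C = arcsin(sqrt(3)/2) = 60°.
Since sin(180° - C) = sin(C), the obtuse angle 120° gives the same area, so C = 60° or C = 120°.

60° or 120°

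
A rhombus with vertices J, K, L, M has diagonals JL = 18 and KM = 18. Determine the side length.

The diagonals of a rhombus bisect each other at right angles.
Half-diagonals: 18/2 = 9 and 18/2 = 9
side = sqrt(9^2 + 9^2)
side = sqrt(81 + 81)
side = sqrt(162) = 9*sqrt(2)

9*sqrt(2)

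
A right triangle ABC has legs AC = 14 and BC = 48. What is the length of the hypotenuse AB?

In a right triangle, the square of the hypotenuse equals the sum of the squares of the two legs.
The legs are 14 and 48, so the hypotenuse = sqrt(196 + 2304) = sqrt(2500) = 50.

50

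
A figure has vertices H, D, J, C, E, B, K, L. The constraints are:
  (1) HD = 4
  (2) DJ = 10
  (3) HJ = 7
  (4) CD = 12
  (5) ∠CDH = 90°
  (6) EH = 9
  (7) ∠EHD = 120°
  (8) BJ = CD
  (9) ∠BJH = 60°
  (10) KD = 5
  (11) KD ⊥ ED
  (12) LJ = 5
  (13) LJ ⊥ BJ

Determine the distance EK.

Step 1: By the law of cosines on triangle EHD: ED² = 9² + 4² − 2·9·4·cos(120°) = 133, so ED = √133.
Step 2: By the law of cosines on triangle EDK: EK² = √133² + 5² − 2·√133·5·cos(90°) = 158, so EK = √158.

Therefore, the length of EK = √158.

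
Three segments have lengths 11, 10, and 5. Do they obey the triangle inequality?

Yes.
The triangle inequality requires that the sum of any two sides exceeds the third.
Here 5 + 10 = 15 > 11, so the condition is met.

Yes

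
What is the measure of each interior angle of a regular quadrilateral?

Each interior angle of a regular n-gon is (n - 2) * 180 / n.
For n = 4: (4 - 2) * 180 / 4 = 360/4 = 90 degrees.

90 degrees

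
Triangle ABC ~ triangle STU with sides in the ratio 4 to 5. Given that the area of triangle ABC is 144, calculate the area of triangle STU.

For similar figures, the area ratio equals the square of the side ratio.
Side ratio (ABC to STU) = 4:5, so area ratio = 4^2:5^2 = 16:25.
If the area of ABC is 144, then the area of STU = 144 * (25/16) = 225.

225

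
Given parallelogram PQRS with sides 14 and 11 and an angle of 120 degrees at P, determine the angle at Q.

In a parallelogram, consecutive angles are supplementary (sum to 180°).
angle Q = 180 - angle P
angle Q = 180 - 120
angle Q = 60 degrees

60 degrees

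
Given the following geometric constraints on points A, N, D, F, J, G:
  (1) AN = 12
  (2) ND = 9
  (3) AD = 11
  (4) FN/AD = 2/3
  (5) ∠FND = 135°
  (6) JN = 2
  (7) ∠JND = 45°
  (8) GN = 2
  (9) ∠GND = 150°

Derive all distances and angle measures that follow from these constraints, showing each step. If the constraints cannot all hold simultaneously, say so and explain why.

The constraints are consistent.

From the given relations:
  FN = 2/3·AD = 2/3·11 ≈ 7.33

Step 1: From DN = 9, NF = 7.33, and ∠DNF = 135°, by the law of cosines:
  DF² = DN² + NF² - 2·DN·NF·cos(135°) = 81 + 53.78 + 93.34 = 228.1
  DF ≈ 15.1

Step 2: From DN = 9, NJ = 2, and ∠DNJ = 45°, by the law of cosines:
  DJ² = DN² + NJ² - 2·DN·NJ·cos(45°) = 81 + 4 - 25.46 = 59.54
  DJ ≈ 7.72

Step 3: From DN = 9, NG = 2, and ∠DNG = 150°, by the law of cosines:
  DG² = DN² + NG² - 2·DN·NG·cos(150°) = 81 + 4 + 31.18 = 116.2
  DG ≈ 10.78

Step 4: From AD = 11, AN = 12, DN = 9, by the inverse law of cosines:
  cos(∠DAN) = (AD² + AN² - DN²) / (2·AD·AN)
  ∠DAN = 45.82°

Step 5: From NA = 12, ND = 9, AD = 11, by the inverse law of cosines:
  cos(∠AND) = (NA² + ND² - AD²) / (2·NA·ND)
  ∠AND = 61.22°

Step 6: From DA = 11, DN = 9, AN = 12, by the inverse law of cosines:
  cos(∠ADN) = (DA² + DN² - AN²) / (2·DA·DN)
  ∠ADN = 72.97°

Step 7: From DF = 15.1, DN = 9, FN = 7.33, by the inverse law of cosines:
  cos(∠FDN) = (DF² + DN² - FN²) / (2·DF·DN)
  ∠FDN = 20.08°

Step 8: From DG = 10.78, DN = 9, GN = 2, by the inverse law of cosines:
  cos(∠GDN) = (DG² + DN² - GN²) / (2·DG·DN)
  ∠GDN = 5.32°

Step 9: From DJ = 7.72, DN = 9, JN = 2, by the inverse law of cosines:
  cos(∠JDN) = (DJ² + DN² - JN²) / (2·DJ·DN)
  ∠JDN = 10.56°

Step 10: From FD = 15.1, FN = 7.33, DN = 9, by the inverse law of cosines:
  cos(∠DFN) = (FD² + FN² - DN²) / (2·FD·FN)
  ∠DFN = 24.92°

Step 11: From JD = 7.72, JN = 2, DN = 9, by the inverse law of cosines:
  cos(∠DJN) = (JD² + JN² - DN²) / (2·JD·JN)
  ∠DJN = 124.44°

Step 12: From GD = 10.78, GN = 2, DN = 9, by the inverse law of cosines:
  cos(∠DGN) = (GD² + GN² - DN²) / (2·GD·GN)
  ∠DGN = 24.68°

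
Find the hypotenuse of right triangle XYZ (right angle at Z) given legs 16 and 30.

In a right triangle, the square of the hypotenuse equals the sum of the squares of the two legs.
The legs are 16 and 30, so the hypotenuse = sqrt(256 + 900) = sqrt(1156) = 34.

34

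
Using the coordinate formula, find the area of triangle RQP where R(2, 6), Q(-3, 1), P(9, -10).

The Shoelace formula computes the area from vertex coordinates by summing cross products.
For vertices (2,6), (-3,1), (9,-10):
Signed sum = 2*1 - -3*6 + -3*-10 - 9*1 + 9*6 - 2*-10
= 20 + 21 + 74 = 115
Area = (1/2)|115| = 115/2.

115/2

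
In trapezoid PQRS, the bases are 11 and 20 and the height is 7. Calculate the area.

A trapezoid's area equals the midsegment times the height.
The midsegment is (11 + 20) / 2 = 31/2.
Area = 31/2 * 7 = 217/2.

217/2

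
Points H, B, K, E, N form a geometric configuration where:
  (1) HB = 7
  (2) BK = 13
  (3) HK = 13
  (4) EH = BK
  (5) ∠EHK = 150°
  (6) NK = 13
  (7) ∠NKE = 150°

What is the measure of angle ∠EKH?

From the given relations: EH = BK = 13.
Step 1: By the law of cosines on triangle KHE: KE² = 13² + 13² − 2·13·13·cos(150°) = 630.72, so KE ≈ 25.11.
Step 2: By the inverse law of cosines on triangle EKH: cos(∠EKH) = (25.11² + 13² − 13²) / (2·25.11·13) = 630.72/652.97 = 0.9659, so ∠EKH = 15°.

Therefore, the measure of angle ∠EKH = 15°.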